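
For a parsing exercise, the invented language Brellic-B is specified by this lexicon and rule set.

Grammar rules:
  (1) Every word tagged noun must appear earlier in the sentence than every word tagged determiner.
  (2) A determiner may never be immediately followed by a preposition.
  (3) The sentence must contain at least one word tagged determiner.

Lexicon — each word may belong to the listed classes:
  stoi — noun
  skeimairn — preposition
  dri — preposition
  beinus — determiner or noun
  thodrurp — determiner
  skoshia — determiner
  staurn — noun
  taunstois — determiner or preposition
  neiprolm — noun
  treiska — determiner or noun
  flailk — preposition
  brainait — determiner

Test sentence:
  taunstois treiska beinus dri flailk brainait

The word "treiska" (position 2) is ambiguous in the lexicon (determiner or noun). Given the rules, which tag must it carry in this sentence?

noun

Candidates per position — 1:taunstois {determiner,preposition}; 2:treiska {determiner,noun}; 3:beinus {determiner,noun}; 4:dri {preposition}; 5:flailk {preposition}; 6:brainait {determiner}.
At position 3, choosing determiner makes rule 2 impossible to satisfy; hence noun.
At position 1, choosing determiner makes rule 1 impossible to satisfy; hence preposition.
At position 2, choosing determiner makes rule 1 impossible to satisfy; hence noun.
The unique satisfying tagging is: preposition noun noun preposition preposition determiner.
Check: rule 1 holds; rule 2 holds; rule 3 holds.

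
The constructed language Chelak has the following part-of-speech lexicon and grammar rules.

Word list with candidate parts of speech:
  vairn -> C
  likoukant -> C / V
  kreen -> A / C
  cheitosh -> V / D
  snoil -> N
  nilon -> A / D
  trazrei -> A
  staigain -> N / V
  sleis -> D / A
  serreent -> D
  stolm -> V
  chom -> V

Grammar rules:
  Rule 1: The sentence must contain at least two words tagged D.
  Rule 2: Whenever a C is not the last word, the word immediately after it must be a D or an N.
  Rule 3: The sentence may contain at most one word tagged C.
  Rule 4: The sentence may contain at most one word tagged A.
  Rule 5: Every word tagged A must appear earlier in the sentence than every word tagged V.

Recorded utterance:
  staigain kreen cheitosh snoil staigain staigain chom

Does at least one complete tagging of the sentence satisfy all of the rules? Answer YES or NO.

NO

Candidates per position — 1:staigain {N,V}; 2:kreen {A,C}; 3:cheitosh {V,D}; 4:snoil {N}; 5:staigain {N,V}; 6:staigain {N,V}; 7:chom {V}.
Rule 1 cannot be satisfied by any choice of tags from the lexicon.
So there is no consistent tagging.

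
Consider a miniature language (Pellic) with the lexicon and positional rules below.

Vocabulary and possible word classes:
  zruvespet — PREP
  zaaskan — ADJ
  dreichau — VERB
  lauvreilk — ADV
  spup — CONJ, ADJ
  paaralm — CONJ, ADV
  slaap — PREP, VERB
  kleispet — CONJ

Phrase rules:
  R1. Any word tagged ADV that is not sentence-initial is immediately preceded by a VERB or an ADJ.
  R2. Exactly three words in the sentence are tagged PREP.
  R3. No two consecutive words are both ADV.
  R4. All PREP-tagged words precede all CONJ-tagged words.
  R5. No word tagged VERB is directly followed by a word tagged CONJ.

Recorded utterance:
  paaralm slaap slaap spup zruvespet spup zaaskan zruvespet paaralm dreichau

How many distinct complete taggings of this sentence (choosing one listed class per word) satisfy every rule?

Candidates per position — 1:paaralm {CONJ,ADV}; 2:slaap {PREP,VERB}; 3:slaap {PREP,VERB}; 4:spup {CONJ,ADJ}; 5:zruvespet {PREP}; 6:spup {CONJ,ADJ}; 7:zaaskan {ADJ}; 8:zruvespet {PREP}; 9:paaralm {CONJ,ADV}; 10:dreichau {VERB}.
There are 64 candidate sequences in total.
The sequences that satisfy every rule: ADV PREP VERB ADJ PREP ADJ ADJ PREP CONJ VERB; ADV VERB PREP ADJ PREP ADJ ADJ PREP CONJ VERB.
Count = 2.

2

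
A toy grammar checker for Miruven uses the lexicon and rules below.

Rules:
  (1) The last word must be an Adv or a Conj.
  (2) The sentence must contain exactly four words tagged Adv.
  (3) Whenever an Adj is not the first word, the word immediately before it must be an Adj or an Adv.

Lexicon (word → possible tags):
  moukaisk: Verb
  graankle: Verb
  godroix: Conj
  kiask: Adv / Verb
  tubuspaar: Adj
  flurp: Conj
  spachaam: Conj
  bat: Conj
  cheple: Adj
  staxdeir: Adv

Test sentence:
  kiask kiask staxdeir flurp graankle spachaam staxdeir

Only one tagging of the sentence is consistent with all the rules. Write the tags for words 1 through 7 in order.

Adv Adv Adv Conj Verb Conj Adv

Candidates per position — 1:kiask {Adv,Verb}; 2:kiask {Adv,Verb}; 3:staxdeir {Adv}; 4:flurp {Conj}; 5:graankle {Verb}; 6:spachaam {Conj}; 7:staxdeir {Adv}.
At position 1, choosing Verb makes rule 2 impossible to satisfy; hence Adv.
At position 2, choosing Verb makes rule 2 impossible to satisfy; hence Adv.
So the tagging must be: Adv Adv Adv Conj Verb Conj Adv.
Verifying each rule — rule 1 satisfied; rule 2 satisfied; rule 3 satisfied.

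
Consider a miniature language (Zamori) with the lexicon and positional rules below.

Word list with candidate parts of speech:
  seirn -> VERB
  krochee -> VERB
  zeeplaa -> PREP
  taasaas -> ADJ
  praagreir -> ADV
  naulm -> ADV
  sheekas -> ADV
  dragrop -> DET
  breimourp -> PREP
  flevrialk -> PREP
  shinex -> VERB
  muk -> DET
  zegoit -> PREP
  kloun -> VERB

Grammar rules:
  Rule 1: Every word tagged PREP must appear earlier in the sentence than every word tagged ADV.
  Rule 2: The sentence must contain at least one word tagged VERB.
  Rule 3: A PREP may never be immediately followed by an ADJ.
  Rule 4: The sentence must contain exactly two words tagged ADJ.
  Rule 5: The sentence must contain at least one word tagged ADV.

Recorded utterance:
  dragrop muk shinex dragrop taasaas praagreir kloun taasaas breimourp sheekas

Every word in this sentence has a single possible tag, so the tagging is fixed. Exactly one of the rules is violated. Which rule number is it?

1

Fixed tagging: DET DET VERB DET ADJ ADV VERB ADJ PREP ADV.
Applying the rules: R1 ✗, R2 ✓, R3 ✓, R4 ✓, R5 ✓.
Only rule 1 fails.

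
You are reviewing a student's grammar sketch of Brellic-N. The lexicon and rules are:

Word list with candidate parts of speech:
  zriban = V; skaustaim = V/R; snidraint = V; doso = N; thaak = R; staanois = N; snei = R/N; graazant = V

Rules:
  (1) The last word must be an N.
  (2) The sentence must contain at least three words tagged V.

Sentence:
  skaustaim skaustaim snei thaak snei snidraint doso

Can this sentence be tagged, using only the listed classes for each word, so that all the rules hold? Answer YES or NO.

Candidates per position — 1:skaustaim {V,R}; 2:skaustaim {V,R}; 3:snei {R,N}; 4:thaak {R}; 5:snei {R,N}; 6:snidraint {V}; 7:doso {N}.
One satisfying assignment: V V N R N V N.
Check: rule 1 satisfied; rule 2 satisfied.

YES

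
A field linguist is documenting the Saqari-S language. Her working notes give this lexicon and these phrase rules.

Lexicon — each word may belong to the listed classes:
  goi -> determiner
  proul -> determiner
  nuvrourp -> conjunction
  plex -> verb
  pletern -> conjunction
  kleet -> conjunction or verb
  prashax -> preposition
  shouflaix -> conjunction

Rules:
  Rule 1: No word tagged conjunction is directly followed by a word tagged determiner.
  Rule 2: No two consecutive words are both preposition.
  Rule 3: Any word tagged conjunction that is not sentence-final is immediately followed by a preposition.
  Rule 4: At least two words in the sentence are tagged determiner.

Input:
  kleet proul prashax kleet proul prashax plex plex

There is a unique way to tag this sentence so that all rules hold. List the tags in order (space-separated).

Candidates per position — 1:kleet {conjunction,verb}; 2:proul {determiner}; 3:prashax {preposition}; 4:kleet {conjunction,verb}; 5:proul {determiner}; 6:prashax {preposition}; 7:plex {verb}; 8:plex {verb}.
Word 1 cannot be conjunction — rule 1 would then fail for every completion. It is verb.
Word 4 cannot be conjunction — rule 1 would then fail for every completion. It is verb.
That leaves exactly one tagging: verb determiner preposition verb determiner preposition verb verb.
Rule-by-rule: rule 1 ✓; rule 2 ✓; rule 3 ✓; rule 4 ✓.

verb determiner preposition verb determiner preposition verb verb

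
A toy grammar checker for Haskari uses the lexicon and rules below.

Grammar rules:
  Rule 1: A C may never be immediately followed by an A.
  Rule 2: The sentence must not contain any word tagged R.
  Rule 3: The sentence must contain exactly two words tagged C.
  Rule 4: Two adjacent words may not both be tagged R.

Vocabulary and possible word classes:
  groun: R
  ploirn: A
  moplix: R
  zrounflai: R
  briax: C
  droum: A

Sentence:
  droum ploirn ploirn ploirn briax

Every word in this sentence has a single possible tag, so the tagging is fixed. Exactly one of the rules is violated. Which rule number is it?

3

Fixed tagging: A A A A C.
Rule check: R1 ok, R2 ok, R3 fails, R4 ok.
Only rule 3 fails.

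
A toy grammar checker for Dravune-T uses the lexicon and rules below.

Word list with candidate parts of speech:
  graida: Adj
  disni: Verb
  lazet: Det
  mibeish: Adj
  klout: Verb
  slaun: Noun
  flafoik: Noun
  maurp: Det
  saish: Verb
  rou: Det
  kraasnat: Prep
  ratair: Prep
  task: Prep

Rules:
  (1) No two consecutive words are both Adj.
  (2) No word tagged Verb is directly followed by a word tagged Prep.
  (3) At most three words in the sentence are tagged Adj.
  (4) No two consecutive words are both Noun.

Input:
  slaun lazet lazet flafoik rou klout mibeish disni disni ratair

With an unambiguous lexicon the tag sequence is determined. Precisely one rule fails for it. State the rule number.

Fixed tagging: Noun Det Det Noun Det Verb Adj Verb Verb Prep.
Rule check: R1 holds, R2 violated, R3 holds, R4 holds.
Only rule 2 fails.

2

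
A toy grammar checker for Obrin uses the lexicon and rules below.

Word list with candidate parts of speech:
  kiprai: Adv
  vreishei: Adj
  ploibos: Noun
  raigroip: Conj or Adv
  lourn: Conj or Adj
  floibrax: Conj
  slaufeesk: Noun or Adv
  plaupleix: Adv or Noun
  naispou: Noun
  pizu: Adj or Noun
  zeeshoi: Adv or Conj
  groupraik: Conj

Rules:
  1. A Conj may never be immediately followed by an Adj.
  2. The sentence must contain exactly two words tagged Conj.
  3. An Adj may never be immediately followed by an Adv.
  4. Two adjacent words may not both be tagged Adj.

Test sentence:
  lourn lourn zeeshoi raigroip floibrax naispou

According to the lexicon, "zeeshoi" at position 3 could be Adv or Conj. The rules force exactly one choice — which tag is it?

Candidates per position — 1:lourn {Conj,Adj}; 2:lourn {Conj,Adj}; 3:zeeshoi {Adv,Conj}; 4:raigroip {Conj,Adv}; 5:floibrax {Conj}; 6:naispou {Noun}.
Position 3: the remaining choice is settled jointly with positions 1, 2, 4 — only Adv at position 3 is part of a tagging that satisfies every rule.
The only consistent sequence is: Adj Conj Adv Adv Conj Noun.
Check: rule 1 ✓; rule 2 ✓; rule 3 ✓; rule 4 ✓.

Adv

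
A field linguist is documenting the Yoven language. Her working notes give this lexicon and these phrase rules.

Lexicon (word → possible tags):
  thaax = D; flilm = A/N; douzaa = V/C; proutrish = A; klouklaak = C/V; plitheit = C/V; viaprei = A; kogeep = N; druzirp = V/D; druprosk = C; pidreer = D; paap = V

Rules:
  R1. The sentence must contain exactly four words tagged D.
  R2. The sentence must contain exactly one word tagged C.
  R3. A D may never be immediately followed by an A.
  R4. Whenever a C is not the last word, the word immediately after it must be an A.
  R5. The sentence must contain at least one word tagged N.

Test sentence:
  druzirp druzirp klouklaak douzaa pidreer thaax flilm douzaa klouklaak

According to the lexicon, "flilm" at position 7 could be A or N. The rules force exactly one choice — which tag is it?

Candidates per position — 1:druzirp {V,D}; 2:druzirp {V,D}; 3:klouklaak {C,V}; 4:douzaa {V,C}; 5:pidreer {D}; 6:thaax {D}; 7:flilm {A,N}; 8:douzaa {V,C}; 9:klouklaak {C,V}.
Word 1 cannot be V — rule 1 would then fail for every completion. It is D.
Word 2 cannot be V — rule 1 would then fail for every completion. It is D.
Word 3 cannot be C — rule 4 would then fail for every completion. It is V.
Word 4 cannot be C — rule 4 would then fail for every completion. It is V.
Word 7 cannot be A — rule 3 would then fail for every completion. It is N.
Word 8 cannot be C — rule 4 would then fail for every completion. It is V.
Word 9 cannot be V — rule 2 would then fail for every completion. It is C.
The only consistent sequence is: D D V V D D N V C.
Rule-by-rule: rule 1 satisfied; rule 2 satisfied; rule 3 satisfied; rule 4 satisfied; rule 5 satisfied.

N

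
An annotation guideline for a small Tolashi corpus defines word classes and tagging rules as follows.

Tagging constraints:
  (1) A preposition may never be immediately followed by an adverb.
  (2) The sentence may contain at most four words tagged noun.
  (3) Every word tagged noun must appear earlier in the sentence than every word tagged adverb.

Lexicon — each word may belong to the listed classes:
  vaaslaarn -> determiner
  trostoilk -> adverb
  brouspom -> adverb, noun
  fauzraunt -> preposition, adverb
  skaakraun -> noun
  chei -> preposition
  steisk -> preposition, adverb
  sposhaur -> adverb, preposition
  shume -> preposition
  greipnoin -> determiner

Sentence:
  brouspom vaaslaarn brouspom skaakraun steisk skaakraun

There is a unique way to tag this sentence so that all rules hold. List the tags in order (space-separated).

Candidates per position — 1:brouspom {adverb,noun}; 2:vaaslaarn {determiner}; 3:brouspom {adverb,noun}; 4:skaakraun {noun}; 5:steisk {preposition,adverb}; 6:skaakraun {noun}.
Position 1: tagging it adverb would leave rule 3 unsatisfiable, so it must be noun.
Position 3: tagging it adverb would leave rule 3 unsatisfiable, so it must be noun.
Position 5: tagging it adverb would leave rule 3 unsatisfiable, so it must be preposition.
So the tagging must be: noun determiner noun noun preposition noun.
Checking: rule 1 ok; rule 2 ok; rule 3 ok.

noun determiner noun noun preposition noun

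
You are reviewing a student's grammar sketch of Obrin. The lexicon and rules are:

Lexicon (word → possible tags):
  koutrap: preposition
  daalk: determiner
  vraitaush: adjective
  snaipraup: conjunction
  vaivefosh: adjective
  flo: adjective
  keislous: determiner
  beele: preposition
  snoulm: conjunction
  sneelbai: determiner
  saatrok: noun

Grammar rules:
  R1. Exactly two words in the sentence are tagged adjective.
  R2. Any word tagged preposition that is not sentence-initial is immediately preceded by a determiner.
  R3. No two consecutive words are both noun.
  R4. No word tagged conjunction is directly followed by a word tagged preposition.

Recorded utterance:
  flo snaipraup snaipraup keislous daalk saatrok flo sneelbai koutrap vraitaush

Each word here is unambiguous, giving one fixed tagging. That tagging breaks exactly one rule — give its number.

1

Fixed tagging: adjective conjunction conjunction determiner determiner noun adjective determiner preposition adjective.
Checking each rule: R1 fails, R2 ok, R3 ok, R4 ok.
Only rule 1 fails.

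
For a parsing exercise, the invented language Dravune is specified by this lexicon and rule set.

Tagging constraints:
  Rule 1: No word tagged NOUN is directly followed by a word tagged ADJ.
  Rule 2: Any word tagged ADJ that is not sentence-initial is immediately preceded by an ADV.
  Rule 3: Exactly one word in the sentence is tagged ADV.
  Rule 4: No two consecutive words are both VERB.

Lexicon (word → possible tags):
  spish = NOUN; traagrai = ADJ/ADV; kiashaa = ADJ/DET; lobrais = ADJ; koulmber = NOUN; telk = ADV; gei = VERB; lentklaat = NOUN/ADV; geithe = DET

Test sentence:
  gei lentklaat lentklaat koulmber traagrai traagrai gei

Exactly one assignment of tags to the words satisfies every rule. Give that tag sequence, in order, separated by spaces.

Candidates per position — 1:gei {VERB}; 2:lentklaat {NOUN,ADV}; 3:lentklaat {NOUN,ADV}; 4:koulmber {NOUN}; 5:traagrai {ADJ,ADV}; 6:traagrai {ADJ,ADV}; 7:gei {VERB}.
If word 5 were ADJ, no tagging could satisfy rule 1; so word 5 is ADV.
If word 6 were ADV, no tagging could satisfy rule 3; so word 6 is ADJ.
If word 2 were ADV, no tagging could satisfy rule 3; so word 2 is NOUN.
If word 3 were ADV, no tagging could satisfy rule 3; so word 3 is NOUN.
The only consistent sequence is: VERB NOUN NOUN NOUN ADV ADJ VERB.
Rule-by-rule: rule 1 ✓; rule 2 ✓; rule 3 ✓; rule 4 ✓.

VERB NOUN NOUN NOUN ADV ADJ VERB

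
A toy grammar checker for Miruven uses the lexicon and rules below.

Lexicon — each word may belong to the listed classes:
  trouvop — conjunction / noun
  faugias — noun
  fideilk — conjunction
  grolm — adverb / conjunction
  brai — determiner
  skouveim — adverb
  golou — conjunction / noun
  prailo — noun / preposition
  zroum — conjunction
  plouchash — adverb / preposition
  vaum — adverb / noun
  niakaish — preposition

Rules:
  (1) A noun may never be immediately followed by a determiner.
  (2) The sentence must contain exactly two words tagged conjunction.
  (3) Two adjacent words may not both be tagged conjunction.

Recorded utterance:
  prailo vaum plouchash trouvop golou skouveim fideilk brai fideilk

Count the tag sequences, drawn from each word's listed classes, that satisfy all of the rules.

Candidates per position — 1:prailo {noun,preposition}; 2:vaum {adverb,noun}; 3:plouchash {adverb,preposition}; 4:trouvop {conjunction,noun}; 5:golou {conjunction,noun}; 6:skouveim {adverb}; 7:fideilk {conjunction}; 8:brai {determiner}; 9:fideilk {conjunction}.
There are 32 candidate sequences in total.
Checking each against the rules leaves 8 sequences.
Count = 8.

8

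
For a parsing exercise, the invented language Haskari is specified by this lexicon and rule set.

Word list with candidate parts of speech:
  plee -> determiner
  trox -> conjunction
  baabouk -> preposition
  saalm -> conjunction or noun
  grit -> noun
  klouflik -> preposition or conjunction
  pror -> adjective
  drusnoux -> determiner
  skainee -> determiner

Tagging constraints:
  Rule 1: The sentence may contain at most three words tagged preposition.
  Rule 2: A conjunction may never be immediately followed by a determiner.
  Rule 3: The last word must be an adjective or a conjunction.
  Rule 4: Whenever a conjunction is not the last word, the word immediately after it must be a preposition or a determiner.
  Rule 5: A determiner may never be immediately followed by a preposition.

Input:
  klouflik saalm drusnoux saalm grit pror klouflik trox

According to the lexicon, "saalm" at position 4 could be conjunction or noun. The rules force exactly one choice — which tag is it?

Candidates per position — 1:klouflik {preposition,conjunction}; 2:saalm {conjunction,noun}; 3:drusnoux {determiner}; 4:saalm {conjunction,noun}; 5:grit {noun}; 6:pror {adjective}; 7:klouflik {preposition,conjunction}; 8:trox {conjunction}.
Position 1: conjunction is ruled out by rule 4; that leaves preposition.
Position 2: conjunction is ruled out by rule 2; that leaves noun.
Position 4: conjunction is ruled out by rule 4; that leaves noun.
Position 7: conjunction is ruled out by rule 4; that leaves preposition.
The only consistent sequence is: preposition noun determiner noun noun adjective preposition conjunction.
Checking: rule 1 ok; rule 2 ok; rule 3 ok; rule 4 ok; rule 5 ok.

noun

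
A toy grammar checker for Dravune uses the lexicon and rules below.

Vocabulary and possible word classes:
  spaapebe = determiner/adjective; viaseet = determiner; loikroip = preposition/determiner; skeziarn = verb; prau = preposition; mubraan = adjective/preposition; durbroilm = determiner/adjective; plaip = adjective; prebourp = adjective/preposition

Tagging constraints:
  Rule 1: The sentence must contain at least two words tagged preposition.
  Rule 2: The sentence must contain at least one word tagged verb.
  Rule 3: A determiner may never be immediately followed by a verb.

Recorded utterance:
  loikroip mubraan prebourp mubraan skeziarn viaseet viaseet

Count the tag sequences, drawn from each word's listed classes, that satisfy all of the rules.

11

Candidates per position — 1:loikroip {preposition,determiner}; 2:mubraan {adjective,preposition}; 3:prebourp {adjective,preposition}; 4:mubraan {adjective,preposition}; 5:skeziarn {verb}; 6:viaseet {determiner}; 7:viaseet {determiner}.
There are 16 candidate sequences in total.
Checking each against the rules leaves 11 sequences.
Count = 11.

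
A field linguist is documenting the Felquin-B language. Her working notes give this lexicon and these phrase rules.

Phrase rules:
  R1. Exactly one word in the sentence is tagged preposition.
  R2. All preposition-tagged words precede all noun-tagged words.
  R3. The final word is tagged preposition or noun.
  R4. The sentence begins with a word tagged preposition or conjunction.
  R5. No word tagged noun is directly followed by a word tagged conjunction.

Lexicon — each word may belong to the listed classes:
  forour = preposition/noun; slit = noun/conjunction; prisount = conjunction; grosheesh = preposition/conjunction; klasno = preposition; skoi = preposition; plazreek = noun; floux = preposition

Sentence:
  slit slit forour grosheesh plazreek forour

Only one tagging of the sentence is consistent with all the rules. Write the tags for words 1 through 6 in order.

conjunction conjunction preposition conjunction noun noun

Candidates per position — 1:slit {noun,conjunction}; 2:slit {noun,conjunction}; 3:forour {preposition,noun}; 4:grosheesh {preposition,conjunction}; 5:plazreek {noun}; 6:forour {preposition,noun}.
If word 1 were noun, no tagging could satisfy rule 4; so word 1 is conjunction.
If word 6 were preposition, no tagging could satisfy rule 2; so word 6 is noun.
The remaining ambiguous positions (2, 3, 4) are resolved jointly — only one combination satisfies every rule.
So the tagging must be: conjunction conjunction preposition conjunction noun noun.
Check: rule 1 ok; rule 2 ok; rule 3 ok; rule 4 ok; rule 5 ok.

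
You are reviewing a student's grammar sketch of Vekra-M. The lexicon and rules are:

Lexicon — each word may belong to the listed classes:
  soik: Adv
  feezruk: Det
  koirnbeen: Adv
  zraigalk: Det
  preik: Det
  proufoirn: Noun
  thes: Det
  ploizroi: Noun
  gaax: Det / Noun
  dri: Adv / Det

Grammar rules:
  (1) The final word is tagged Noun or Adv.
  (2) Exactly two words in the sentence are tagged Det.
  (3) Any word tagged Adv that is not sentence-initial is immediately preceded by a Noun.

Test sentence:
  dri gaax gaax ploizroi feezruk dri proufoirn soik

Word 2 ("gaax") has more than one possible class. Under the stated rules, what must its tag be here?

Candidates per position — 1:dri {Adv,Det}; 2:gaax {Det,Noun}; 3:gaax {Det,Noun}; 4:ploizroi {Noun}; 5:feezruk {Det}; 6:dri {Adv,Det}; 7:proufoirn {Noun}; 8:soik {Adv}.
Word 6 cannot be Adv — rule 3 would then fail for every completion. It is Det.
Word 1 cannot be Det — rule 2 would then fail for every completion. It is Adv.
Word 2 cannot be Det — rule 2 would then fail for every completion. It is Noun.
Word 3 cannot be Det — rule 2 would then fail for every completion. It is Noun.
The unique satisfying tagging is: Adv Noun Noun Noun Det Det Noun Adv.
Verifying each rule — rule 1 ✓; rule 2 ✓; rule 3 ✓.

Noun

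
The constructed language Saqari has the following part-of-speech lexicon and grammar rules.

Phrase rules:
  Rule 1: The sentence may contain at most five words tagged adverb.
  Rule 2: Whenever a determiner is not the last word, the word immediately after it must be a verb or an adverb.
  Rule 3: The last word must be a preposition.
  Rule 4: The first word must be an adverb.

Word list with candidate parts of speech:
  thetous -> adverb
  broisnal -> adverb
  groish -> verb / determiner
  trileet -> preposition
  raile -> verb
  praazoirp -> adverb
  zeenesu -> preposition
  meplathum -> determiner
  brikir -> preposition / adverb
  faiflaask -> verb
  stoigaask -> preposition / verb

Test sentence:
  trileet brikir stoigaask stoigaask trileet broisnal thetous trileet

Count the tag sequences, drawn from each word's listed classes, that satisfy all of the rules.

Candidates per position — 1:trileet {preposition}; 2:brikir {preposition,adverb}; 3:stoigaask {preposition,verb}; 4:stoigaask {preposition,verb}; 5:trileet {preposition}; 6:broisnal {adverb}; 7:thetous {adverb}; 8:trileet {preposition}.
There are 8 candidate sequences in total.
Rule 4 cannot be satisfied by any choice of tags from the lexicon.
So there is no consistent tagging.
Count = 0.

0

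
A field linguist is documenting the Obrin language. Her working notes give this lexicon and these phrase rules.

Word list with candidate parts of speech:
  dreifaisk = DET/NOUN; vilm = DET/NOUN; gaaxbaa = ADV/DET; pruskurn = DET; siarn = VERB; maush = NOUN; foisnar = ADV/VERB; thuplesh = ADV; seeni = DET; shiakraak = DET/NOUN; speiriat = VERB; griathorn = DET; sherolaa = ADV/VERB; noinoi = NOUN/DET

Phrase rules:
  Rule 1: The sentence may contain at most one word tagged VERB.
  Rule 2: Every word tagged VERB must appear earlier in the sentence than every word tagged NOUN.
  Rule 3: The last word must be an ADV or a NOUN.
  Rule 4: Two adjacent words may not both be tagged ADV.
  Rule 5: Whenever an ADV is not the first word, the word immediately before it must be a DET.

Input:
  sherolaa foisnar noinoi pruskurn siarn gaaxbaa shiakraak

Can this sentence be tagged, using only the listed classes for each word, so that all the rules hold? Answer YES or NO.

Candidates per position — 1:sherolaa {ADV,VERB}; 2:foisnar {ADV,VERB}; 3:noinoi {NOUN,DET}; 4:pruskurn {DET}; 5:siarn {VERB}; 6:gaaxbaa {ADV,DET}; 7:shiakraak {DET,NOUN}.
Every candidate sequence violates at least one rule; no consistent tagging exists.

NO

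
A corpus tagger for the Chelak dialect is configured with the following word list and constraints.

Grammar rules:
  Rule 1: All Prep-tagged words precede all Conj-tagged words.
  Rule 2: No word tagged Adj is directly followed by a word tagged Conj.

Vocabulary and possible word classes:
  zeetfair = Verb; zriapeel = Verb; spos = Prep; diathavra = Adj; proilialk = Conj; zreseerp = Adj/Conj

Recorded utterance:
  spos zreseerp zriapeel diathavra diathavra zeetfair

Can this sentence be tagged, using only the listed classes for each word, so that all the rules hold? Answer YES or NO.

YES

Candidates per position — 1:spos {Prep}; 2:zreseerp {Adj,Conj}; 3:zriapeel {Verb}; 4:diathavra {Adj}; 5:diathavra {Adj}; 6:zeetfair {Verb}.
One satisfying assignment: Prep Adj Verb Adj Adj Verb.
Rule-by-rule: rule 1 holds; rule 2 holds.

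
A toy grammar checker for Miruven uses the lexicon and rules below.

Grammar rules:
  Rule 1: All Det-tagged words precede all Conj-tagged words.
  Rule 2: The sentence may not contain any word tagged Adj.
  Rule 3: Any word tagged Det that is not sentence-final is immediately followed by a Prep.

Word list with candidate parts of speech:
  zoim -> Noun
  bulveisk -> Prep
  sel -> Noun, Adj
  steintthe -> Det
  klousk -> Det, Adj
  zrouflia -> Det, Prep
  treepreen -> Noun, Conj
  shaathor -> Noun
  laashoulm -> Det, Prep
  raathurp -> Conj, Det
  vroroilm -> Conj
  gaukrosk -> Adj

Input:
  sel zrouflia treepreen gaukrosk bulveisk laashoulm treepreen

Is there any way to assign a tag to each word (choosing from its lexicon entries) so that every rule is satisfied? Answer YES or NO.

NO

Candidates per position — 1:sel {Noun,Adj}; 2:zrouflia {Det,Prep}; 3:treepreen {Noun,Conj}; 4:gaukrosk {Adj}; 5:bulveisk {Prep}; 6:laashoulm {Det,Prep}; 7:treepreen {Noun,Conj}.
Rule 2 cannot be satisfied by any choice of tags from the lexicon.
So there is no consistent tagging.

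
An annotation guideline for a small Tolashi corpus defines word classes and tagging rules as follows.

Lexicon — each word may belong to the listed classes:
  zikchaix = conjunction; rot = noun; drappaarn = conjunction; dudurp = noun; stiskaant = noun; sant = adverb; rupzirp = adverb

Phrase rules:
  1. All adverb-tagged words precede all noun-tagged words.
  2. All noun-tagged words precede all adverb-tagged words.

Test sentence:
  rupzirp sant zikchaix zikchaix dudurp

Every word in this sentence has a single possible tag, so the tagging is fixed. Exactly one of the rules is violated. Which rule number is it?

2

Fixed tagging: adverb adverb conjunction conjunction noun.
Applying the rules: R1 ✓, R2 ✗.
Only rule 2 fails.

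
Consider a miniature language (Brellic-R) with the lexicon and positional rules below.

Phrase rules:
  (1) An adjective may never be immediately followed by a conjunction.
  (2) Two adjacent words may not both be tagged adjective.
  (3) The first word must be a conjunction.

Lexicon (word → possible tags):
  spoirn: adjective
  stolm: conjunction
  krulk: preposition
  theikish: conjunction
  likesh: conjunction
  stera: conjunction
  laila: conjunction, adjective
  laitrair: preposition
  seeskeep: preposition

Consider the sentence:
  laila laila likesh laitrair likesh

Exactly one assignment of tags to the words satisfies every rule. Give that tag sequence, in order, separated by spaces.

conjunction conjunction conjunction preposition conjunction

Candidates per position — 1:laila {conjunction,adjective}; 2:laila {conjunction,adjective}; 3:likesh {conjunction}; 4:laitrair {preposition}; 5:likesh {conjunction}.
Position 1: tagging it adjective would leave rule 1 unsatisfiable, so it must be conjunction.
Position 2: tagging it adjective would leave rule 1 unsatisfiable, so it must be conjunction.
The unique satisfying tagging is: conjunction conjunction conjunction preposition conjunction.
Rule-by-rule: rule 1 ok; rule 2 ok; rule 3 ok.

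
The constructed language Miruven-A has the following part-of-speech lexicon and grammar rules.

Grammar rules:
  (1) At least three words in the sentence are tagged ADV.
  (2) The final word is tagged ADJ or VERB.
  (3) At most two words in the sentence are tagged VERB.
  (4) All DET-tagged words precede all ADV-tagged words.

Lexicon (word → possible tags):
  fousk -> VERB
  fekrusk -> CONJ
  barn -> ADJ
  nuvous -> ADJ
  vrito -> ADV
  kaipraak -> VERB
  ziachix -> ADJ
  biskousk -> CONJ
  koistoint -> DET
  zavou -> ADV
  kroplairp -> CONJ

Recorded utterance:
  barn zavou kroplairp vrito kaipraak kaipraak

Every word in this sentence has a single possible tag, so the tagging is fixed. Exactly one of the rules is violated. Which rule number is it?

1

Fixed tagging: ADJ ADV CONJ ADV VERB VERB.
Checking each rule: R1 fail, R2 pass, R3 pass, R4 pass.
Only rule 1 fails.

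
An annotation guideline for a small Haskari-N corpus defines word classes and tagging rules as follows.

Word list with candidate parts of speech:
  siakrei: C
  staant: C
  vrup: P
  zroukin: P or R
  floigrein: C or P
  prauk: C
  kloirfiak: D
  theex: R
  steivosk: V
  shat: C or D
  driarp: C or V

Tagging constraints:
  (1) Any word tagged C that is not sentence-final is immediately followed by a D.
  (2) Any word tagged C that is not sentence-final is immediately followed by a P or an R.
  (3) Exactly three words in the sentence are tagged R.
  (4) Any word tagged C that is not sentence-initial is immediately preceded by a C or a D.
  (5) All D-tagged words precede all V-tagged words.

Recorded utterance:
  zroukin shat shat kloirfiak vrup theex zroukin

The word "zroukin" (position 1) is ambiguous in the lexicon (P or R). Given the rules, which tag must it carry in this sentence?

Candidates per position — 1:zroukin {P,R}; 2:shat {C,D}; 3:shat {C,D}; 4:kloirfiak {D}; 5:vrup {P}; 6:theex {R}; 7:zroukin {P,R}.
Word 1 cannot be P — rule 3 would then fail for every completion. It is R.
Word 2 cannot be C — rule 2 would then fail for every completion. It is D.
Word 3 cannot be C — rule 2 would then fail for every completion. It is D.
Word 7 cannot be P — rule 3 would then fail for every completion. It is R.
That leaves exactly one tagging: R D D D P R R.
Check: rule 1 satisfied; rule 2 satisfied; rule 3 satisfied; rule 4 satisfied; rule 5 satisfied.

R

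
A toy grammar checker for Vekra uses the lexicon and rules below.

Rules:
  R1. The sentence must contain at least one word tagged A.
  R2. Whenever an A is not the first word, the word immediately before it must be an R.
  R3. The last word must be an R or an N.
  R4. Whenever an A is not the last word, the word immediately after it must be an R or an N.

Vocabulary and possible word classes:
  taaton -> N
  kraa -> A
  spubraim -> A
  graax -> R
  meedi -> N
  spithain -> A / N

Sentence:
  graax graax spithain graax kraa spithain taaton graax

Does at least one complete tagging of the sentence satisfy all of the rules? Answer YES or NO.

YES

Candidates per position — 1:graax {R}; 2:graax {R}; 3:spithain {A,N}; 4:graax {R}; 5:kraa {A}; 6:spithain {A,N}; 7:taaton {N}; 8:graax {R}.
One satisfying assignment: R R N R A N N R.
Check: rule 1 satisfied; rule 2 satisfied; rule 3 satisfied; rule 4 satisfied.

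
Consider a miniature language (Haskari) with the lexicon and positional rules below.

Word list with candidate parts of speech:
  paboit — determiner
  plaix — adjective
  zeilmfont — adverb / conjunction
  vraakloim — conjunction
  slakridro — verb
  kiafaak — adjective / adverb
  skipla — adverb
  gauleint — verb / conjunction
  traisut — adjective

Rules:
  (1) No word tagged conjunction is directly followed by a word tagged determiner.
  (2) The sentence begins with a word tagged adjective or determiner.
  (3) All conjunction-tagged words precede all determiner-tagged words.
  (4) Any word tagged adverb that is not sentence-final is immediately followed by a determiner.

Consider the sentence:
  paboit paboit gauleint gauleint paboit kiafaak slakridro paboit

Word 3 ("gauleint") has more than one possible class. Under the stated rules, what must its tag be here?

verb

Candidates per position — 1:paboit {determiner}; 2:paboit {determiner}; 3:gauleint {verb,conjunction}; 4:gauleint {verb,conjunction}; 5:paboit {determiner}; 6:kiafaak {adjective,adverb}; 7:slakridro {verb}; 8:paboit {determiner}.
If word 3 were conjunction, no tagging could satisfy rule 3; so word 3 is verb.
If word 4 were conjunction, no tagging could satisfy rule 1; so word 4 is verb.
If word 6 were adverb, no tagging could satisfy rule 4; so word 6 is adjective.
The only consistent sequence is: determiner determiner verb verb determiner adjective verb determiner.
Rule-by-rule: rule 1 ok; rule 2 ok; rule 3 ok; rule 4 ok.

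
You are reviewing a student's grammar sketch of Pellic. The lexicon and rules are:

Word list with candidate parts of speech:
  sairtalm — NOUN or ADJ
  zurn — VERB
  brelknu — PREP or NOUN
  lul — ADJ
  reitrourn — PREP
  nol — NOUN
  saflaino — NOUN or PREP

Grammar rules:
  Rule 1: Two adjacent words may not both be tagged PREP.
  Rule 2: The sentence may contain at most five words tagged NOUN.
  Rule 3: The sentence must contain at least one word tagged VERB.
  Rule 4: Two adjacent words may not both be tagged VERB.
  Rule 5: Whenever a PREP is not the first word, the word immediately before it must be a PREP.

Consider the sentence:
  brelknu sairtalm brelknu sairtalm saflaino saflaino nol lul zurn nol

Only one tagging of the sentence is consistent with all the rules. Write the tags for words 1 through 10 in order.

Candidates per position — 1:brelknu {PREP,NOUN}; 2:sairtalm {NOUN,ADJ}; 3:brelknu {PREP,NOUN}; 4:sairtalm {NOUN,ADJ}; 5:saflaino {NOUN,PREP}; 6:saflaino {NOUN,PREP}; 7:nol {NOUN}; 8:lul {ADJ}; 9:zurn {VERB}; 10:nol {NOUN}.
Word 3 cannot be PREP — rule 5 would then fail for every completion. It is NOUN.
Word 5 cannot be PREP — rule 5 would then fail for every completion. It is NOUN.
Word 6 cannot be PREP — rule 5 would then fail for every completion. It is NOUN.
Word 1 cannot be NOUN — rule 2 would then fail for every completion. It is PREP.
Word 2 cannot be NOUN — rule 2 would then fail for every completion. It is ADJ.
Word 4 cannot be NOUN — rule 2 would then fail for every completion. It is ADJ.
That leaves exactly one tagging: PREP ADJ NOUN ADJ NOUN NOUN NOUN ADJ VERB NOUN.
Verifying each rule — rule 1 ok; rule 2 ok; rule 3 ok; rule 4 ok; rule 5 ok.

PREP ADJ NOUN ADJ NOUN NOUN NOUN ADJ VERB NOUN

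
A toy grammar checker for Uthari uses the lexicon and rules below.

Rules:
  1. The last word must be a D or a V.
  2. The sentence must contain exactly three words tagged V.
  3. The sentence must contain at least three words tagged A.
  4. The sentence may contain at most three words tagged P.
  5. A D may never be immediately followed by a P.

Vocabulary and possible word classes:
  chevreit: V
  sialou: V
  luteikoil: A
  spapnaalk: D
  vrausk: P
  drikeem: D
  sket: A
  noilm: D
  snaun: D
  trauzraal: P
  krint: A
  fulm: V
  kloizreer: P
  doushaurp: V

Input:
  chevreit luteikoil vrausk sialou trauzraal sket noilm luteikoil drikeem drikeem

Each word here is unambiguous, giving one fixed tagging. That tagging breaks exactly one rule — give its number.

Fixed tagging: V A P V P A D A D D.
Applying the rules: R1 ok, R2 fails, R3 ok, R4 ok, R5 ok.
Only rule 2 fails.

2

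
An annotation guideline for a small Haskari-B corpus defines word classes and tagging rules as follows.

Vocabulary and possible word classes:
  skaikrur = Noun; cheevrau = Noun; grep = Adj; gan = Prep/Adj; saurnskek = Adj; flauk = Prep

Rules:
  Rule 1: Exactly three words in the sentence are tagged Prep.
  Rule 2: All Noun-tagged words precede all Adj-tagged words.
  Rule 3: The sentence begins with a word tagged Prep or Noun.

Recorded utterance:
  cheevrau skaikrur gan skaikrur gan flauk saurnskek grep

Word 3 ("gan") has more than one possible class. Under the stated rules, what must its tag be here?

Candidates per position — 1:cheevrau {Noun}; 2:skaikrur {Noun}; 3:gan {Prep,Adj}; 4:skaikrur {Noun}; 5:gan {Prep,Adj}; 6:flauk {Prep}; 7:saurnskek {Adj}; 8:grep {Adj}.
If word 3 were Adj, no tagging could satisfy rule 1; so word 3 is Prep.
If word 5 were Adj, no tagging could satisfy rule 1; so word 5 is Prep.
The only consistent sequence is: Noun Noun Prep Noun Prep Prep Adj Adj.
Verifying each rule — rule 1 ok; rule 2 ok; rule 3 ok.

Prep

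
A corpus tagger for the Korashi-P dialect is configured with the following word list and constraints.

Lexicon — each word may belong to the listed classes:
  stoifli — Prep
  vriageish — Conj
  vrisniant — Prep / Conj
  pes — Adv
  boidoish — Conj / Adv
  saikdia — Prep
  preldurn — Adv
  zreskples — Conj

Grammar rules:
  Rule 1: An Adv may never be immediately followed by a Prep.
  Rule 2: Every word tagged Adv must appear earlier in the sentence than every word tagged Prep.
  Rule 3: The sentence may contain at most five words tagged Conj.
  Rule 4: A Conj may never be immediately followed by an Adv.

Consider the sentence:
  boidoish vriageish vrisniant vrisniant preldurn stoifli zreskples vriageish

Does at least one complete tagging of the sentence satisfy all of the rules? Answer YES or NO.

Candidates per position — 1:boidoish {Conj,Adv}; 2:vriageish {Conj}; 3:vrisniant {Prep,Conj}; 4:vrisniant {Prep,Conj}; 5:preldurn {Adv}; 6:stoifli {Prep}; 7:zreskples {Conj}; 8:vriageish {Conj}.
Rule 1 cannot be satisfied by any choice of tags from the lexicon.
So there is no consistent tagging.

NO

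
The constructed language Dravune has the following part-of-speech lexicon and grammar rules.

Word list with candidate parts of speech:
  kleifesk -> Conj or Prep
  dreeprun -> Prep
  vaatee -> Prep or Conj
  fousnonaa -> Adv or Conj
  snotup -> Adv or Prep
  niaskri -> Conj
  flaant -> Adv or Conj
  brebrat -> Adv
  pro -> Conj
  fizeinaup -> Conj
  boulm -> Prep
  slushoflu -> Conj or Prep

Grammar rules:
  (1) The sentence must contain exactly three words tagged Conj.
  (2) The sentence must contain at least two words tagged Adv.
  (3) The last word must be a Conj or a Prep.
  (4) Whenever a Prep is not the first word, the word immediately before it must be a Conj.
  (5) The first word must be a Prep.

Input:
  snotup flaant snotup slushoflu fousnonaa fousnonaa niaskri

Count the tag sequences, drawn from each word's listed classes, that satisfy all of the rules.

4

Candidates per position — 1:snotup {Adv,Prep}; 2:flaant {Adv,Conj}; 3:snotup {Adv,Prep}; 4:slushoflu {Conj,Prep}; 5:fousnonaa {Adv,Conj}; 6:fousnonaa {Adv,Conj}; 7:niaskri {Conj}.
There are 64 candidate sequences in total.
The sequences that satisfy every rule: Prep Adv Adv Conj Adv Conj Conj; Prep Adv Adv Conj Conj Adv Conj; Prep Conj Adv Conj Adv Adv Conj; Prep Conj Prep Conj Adv Adv Conj.
Count = 4.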